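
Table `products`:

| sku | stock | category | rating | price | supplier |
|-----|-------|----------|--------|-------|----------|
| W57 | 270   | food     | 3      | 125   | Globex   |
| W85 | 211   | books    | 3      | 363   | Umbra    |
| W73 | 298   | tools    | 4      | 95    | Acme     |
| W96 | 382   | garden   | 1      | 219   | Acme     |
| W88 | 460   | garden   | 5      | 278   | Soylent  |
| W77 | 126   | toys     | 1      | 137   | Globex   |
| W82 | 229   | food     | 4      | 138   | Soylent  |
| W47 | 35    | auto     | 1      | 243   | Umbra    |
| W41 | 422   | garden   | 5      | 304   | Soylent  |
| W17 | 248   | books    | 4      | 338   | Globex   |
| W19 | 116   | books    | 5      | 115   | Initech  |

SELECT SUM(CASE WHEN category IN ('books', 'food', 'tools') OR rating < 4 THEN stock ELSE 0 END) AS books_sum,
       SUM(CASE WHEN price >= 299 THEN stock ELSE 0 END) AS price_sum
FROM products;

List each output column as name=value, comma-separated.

books_sum=1915, price_sum=881

[books_sum: category IN ('books', 'food', 'tools') OR rating < 4]
sku=W57: ✓ → 270
sku=W85: ✓ → 211
sku=W73: ✓ → 298
sku=W96: ✓ → 382
sku=W88: ✗
sku=W77: ✓ → 126
sku=W82: ✓ → 229
sku=W47: ✓ → 35
sku=W41: ✗
sku=W17: ✓ → 248
sku=W19: ✓ → 116
books_sum = 270 + 211 + 298 + 382 + 126 + 229 + 35 + 248 + 116 = 1915
—
[price_sum: price >= 299]
sku=W57: ✗
sku=W85: ✓ → 211
sku=W73: ✗
sku=W96: ✗
sku=W88: ✗
sku=W77: ✗
sku=W82: ✗
sku=W47: ✗
sku=W41: ✓ → 422
sku=W17: ✓ → 248
sku=W19: ✗
price_sum = 211 + 422 + 248 = 881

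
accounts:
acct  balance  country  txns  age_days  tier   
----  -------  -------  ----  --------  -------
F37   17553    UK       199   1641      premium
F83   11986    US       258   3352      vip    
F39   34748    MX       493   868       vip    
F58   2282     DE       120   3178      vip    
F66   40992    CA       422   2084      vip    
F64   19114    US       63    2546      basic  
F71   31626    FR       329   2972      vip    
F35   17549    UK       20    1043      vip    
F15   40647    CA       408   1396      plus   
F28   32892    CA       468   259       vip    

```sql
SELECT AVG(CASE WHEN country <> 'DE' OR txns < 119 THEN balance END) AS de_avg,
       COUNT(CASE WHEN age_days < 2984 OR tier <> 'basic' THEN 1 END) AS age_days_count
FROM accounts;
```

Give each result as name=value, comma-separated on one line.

de_avg=27456.3333333333, age_days_count=10

[de_avg: country <> 'DE' OR txns < 119]
acct=F37: ✓ → 17553
acct=F83: ✓ → 11986
acct=F39: ✓ → 34748
acct=F58: ✗
acct=F66: ✓ → 40992
acct=F64: ✓ → 19114
acct=F71: ✓ → 31626
acct=F35: ✓ → 17549
acct=F15: ✓ → 40647
acct=F28: ✓ → 32892
de_avg = (17553 + 11986 + 34748 + 40992 + 19114 + 31626 + 17549 + 40647 + 32892) / 9 = 27456.3333333333
—
[age_days_count: age_days < 2984 OR tier <> 'basic']
acct=F37: ✓ → 1
acct=F83: ✓ → 1
acct=F39: ✓ → 1
acct=F58: ✓ → 1
acct=F66: ✓ → 1
acct=F64: ✓ → 1
acct=F71: ✓ → 1
acct=F35: ✓ → 1
acct=F15: ✓ → 1
acct=F28: ✓ → 1
age_days_count = COUNT(1, 1, 1, 1, 1, 1, 1, 1, 1, 1) = 10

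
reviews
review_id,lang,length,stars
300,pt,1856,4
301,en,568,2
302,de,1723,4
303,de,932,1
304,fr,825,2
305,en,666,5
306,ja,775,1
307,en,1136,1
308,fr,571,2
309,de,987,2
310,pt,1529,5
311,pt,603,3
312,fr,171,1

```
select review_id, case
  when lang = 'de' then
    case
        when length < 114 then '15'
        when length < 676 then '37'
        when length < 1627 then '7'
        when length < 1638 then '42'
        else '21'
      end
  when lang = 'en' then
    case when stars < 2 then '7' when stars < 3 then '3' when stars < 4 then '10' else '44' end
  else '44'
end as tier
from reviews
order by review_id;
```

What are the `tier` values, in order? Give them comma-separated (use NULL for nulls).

review_id=300: lang='pt' → outer ELSE → 44
review_id=301: lang='en' → inner[stars < 3] → 3
review_id=302: lang='de' → inner[ELSE] → 21
review_id=303: lang='de' → inner[length < 1627] → 7
review_id=304: lang='fr' → outer ELSE → 44
review_id=305: lang='en' → inner[ELSE] → 44
review_id=306: lang='ja' → outer ELSE → 44
review_id=307: lang='en' → inner[stars < 2] → 7
review_id=308: lang='fr' → outer ELSE → 44
review_id=309: lang='de' → inner[length < 1627] → 7
review_id=310: lang='pt' → outer ELSE → 44
review_id=311: lang='pt' → outer ELSE → 44
review_id=312: lang='fr' → outer ELSE → 44

44, 3, 21, 7, 44, 44, 44, 7, 44, 7, 44, 44, 44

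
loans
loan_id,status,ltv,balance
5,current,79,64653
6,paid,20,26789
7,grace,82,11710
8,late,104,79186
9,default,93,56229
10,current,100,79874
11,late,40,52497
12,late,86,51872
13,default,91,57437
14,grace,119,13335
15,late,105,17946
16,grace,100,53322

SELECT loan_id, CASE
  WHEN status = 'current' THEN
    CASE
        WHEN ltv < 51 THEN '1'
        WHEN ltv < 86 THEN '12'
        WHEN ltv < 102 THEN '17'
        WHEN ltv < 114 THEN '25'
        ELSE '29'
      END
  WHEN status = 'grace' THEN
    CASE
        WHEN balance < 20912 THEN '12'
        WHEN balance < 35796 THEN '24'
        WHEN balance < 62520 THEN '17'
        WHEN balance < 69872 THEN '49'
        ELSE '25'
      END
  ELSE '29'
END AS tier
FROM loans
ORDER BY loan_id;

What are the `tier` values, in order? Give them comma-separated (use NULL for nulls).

12, 29, 12, 29, 29, 17, 29, 29, 29, 12, 29, 17

loan_id=5: status='current' → inner[ltv < 86] → 12
loan_id=6: status='paid' → outer ELSE → 29
loan_id=7: status='grace' → inner[balance < 20912] → 12
loan_id=8: status='late' → outer ELSE → 29
loan_id=9: status='default' → outer ELSE → 29
loan_id=10: status='current' → inner[ltv < 102] → 17
loan_id=11: status='late' → outer ELSE → 29
loan_id=12: status='late' → outer ELSE → 29
loan_id=13: status='default' → outer ELSE → 29
loan_id=14: status='grace' → inner[balance < 20912] → 12
loan_id=15: status='late' → outer ELSE → 29
loan_id=16: status='grace' → inner[balance < 62520] → 17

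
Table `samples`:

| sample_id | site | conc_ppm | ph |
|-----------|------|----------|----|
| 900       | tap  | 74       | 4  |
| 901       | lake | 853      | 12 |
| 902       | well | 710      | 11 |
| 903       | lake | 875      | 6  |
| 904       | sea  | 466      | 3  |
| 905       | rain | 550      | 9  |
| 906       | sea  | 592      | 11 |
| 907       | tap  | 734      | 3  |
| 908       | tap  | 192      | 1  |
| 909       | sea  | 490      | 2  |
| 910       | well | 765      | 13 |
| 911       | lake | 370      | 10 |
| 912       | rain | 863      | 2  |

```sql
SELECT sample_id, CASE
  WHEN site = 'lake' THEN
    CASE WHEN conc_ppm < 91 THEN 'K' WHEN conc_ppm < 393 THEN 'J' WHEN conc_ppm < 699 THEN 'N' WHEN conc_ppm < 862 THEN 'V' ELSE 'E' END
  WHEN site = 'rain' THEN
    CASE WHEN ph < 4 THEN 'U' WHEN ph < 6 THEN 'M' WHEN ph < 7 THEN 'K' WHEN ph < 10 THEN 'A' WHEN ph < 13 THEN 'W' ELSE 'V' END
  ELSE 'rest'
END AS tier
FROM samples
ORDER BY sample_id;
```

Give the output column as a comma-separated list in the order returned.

sample_id=900: site='tap' → outer ELSE → rest
sample_id=901: site='lake' → inner[conc_ppm < 862] → V
sample_id=902: site='well' → outer ELSE → rest
sample_id=903: site='lake' → inner[ELSE] → E
sample_id=904: site='sea' → outer ELSE → rest
sample_id=905: site='rain' → inner[ph < 10] → A
sample_id=906: site='sea' → outer ELSE → rest
sample_id=907: site='tap' → outer ELSE → rest
sample_id=908: site='tap' → outer ELSE → rest
sample_id=909: site='sea' → outer ELSE → rest
sample_id=910: site='well' → outer ELSE → rest
sample_id=911: site='lake' → inner[conc_ppm < 393] → J
sample_id=912: site='rain' → inner[ph < 4] → U

rest, V, rest, E, rest, A, rest, rest, rest, rest, rest, J, U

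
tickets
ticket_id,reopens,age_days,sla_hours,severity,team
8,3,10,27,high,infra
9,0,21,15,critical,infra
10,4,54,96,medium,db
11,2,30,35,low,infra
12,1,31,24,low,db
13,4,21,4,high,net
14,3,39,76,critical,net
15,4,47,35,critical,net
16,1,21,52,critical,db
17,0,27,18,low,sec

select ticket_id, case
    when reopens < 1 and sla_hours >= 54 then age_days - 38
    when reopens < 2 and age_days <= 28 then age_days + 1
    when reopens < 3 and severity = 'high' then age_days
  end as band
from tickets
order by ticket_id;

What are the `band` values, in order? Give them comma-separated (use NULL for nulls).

NULL, 22, NULL, NULL, NULL, NULL, NULL, NULL, 22, 28

ticket_id=8: (no match → NULL) → NULL
ticket_id=9: reopens < 2 and age_days <= 28 → 22
ticket_id=10: (no match → NULL) → NULL
ticket_id=11: (no match → NULL) → NULL
ticket_id=12: (no match → NULL) → NULL
ticket_id=13: (no match → NULL) → NULL
ticket_id=14: (no match → NULL) → NULL
ticket_id=15: (no match → NULL) → NULL
ticket_id=16: reopens < 2 and age_days <= 28 → 22
ticket_id=17: reopens < 2 and age_days <= 28 → 28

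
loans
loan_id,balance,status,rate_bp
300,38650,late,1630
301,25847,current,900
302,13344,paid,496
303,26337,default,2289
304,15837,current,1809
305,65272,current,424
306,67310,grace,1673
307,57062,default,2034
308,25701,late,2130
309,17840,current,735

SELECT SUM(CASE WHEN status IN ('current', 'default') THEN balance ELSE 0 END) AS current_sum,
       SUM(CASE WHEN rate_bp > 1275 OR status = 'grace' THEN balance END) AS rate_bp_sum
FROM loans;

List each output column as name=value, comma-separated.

[current_sum: status IN ('current', 'default')]
loan_id=300: ✗
loan_id=301: ✓ → 25847
loan_id=302: ✗
loan_id=303: ✓ → 26337
loan_id=304: ✓ → 15837
loan_id=305: ✓ → 65272
loan_id=306: ✗
loan_id=307: ✓ → 57062
loan_id=308: ✗
loan_id=309: ✓ → 17840
current_sum = 25847 + 26337 + 15837 + 65272 + 57062 + 17840 = 208195
—
[rate_bp_sum: rate_bp > 1275 OR status = 'grace']
loan_id=300: ✓ → 38650
loan_id=301: ✗
loan_id=302: ✗
loan_id=303: ✓ → 26337
loan_id=304: ✓ → 15837
loan_id=305: ✗
loan_id=306: ✓ → 67310
loan_id=307: ✓ → 57062
loan_id=308: ✓ → 25701
loan_id=309: ✗
rate_bp_sum = 38650 + 26337 + 15837 + 67310 + 57062 + 25701 = 230897

current_sum=208195, rate_bp_sum=230897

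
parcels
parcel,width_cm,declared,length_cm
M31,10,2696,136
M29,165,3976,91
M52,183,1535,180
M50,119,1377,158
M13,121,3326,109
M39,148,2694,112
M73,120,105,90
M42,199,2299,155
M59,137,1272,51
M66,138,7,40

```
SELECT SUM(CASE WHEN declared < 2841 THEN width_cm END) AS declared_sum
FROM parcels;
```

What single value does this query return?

1054

parcel=M31: ✓ → 10
parcel=M29: ✗
parcel=M52: ✓ → 183
parcel=M50: ✓ → 119
parcel=M13: ✗
parcel=M39: ✓ → 148
parcel=M73: ✓ → 120
parcel=M42: ✓ → 199
parcel=M59: ✓ → 137
parcel=M66: ✓ → 138
declared_sum = 10 + 183 + 119 + 148 + 120 + 199 + 137 + 138 = 1054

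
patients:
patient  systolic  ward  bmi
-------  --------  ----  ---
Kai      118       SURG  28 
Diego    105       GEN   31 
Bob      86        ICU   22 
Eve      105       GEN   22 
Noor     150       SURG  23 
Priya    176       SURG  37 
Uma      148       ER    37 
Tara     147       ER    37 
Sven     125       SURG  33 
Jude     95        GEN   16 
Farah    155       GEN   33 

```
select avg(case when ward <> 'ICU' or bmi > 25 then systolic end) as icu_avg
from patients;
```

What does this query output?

132.4

patient=Kai: ✓ → 118
patient=Diego: ✓ → 105
patient=Bob: ✗
patient=Eve: ✓ → 105
patient=Noor: ✓ → 150
patient=Priya: ✓ → 176
patient=Uma: ✓ → 148
patient=Tara: ✓ → 147
patient=Sven: ✓ → 125
patient=Jude: ✓ → 95
patient=Farah: ✓ → 155
icu_avg = (118 + 105 + 105 + 150 + 176 + 148 + 147 + 125 + 95 + 155) / 10 = 132.4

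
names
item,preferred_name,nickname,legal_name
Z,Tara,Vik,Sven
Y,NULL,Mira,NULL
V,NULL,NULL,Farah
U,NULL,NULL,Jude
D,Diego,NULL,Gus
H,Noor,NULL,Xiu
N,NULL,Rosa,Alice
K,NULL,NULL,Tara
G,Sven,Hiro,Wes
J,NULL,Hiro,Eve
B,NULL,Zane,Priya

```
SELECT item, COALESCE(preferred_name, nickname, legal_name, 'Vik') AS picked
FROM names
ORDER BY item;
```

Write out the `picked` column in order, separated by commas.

item=B: preferred_name=NULL, nickname=Zane → Zane
item=D: preferred_name=Diego → Diego
item=G: preferred_name=Sven → Sven
item=H: preferred_name=Noor → Noor
item=J: preferred_name=NULL, nickname=Hiro → Hiro
item=K: preferred_name=NULL, nickname=NULL, legal_name=Tara → Tara
item=N: preferred_name=NULL, nickname=Rosa → Rosa
item=U: preferred_name=NULL, nickname=NULL, legal_name=Jude → Jude
item=V: preferred_name=NULL, nickname=NULL, legal_name=Farah → Farah
item=Y: preferred_name=NULL, nickname=Mira → Mira
item=Z: preferred_name=Tara → Tara

Zane, Diego, Sven, Noor, Hiro, Tara, Rosa, Jude, Farah, Mira, Tara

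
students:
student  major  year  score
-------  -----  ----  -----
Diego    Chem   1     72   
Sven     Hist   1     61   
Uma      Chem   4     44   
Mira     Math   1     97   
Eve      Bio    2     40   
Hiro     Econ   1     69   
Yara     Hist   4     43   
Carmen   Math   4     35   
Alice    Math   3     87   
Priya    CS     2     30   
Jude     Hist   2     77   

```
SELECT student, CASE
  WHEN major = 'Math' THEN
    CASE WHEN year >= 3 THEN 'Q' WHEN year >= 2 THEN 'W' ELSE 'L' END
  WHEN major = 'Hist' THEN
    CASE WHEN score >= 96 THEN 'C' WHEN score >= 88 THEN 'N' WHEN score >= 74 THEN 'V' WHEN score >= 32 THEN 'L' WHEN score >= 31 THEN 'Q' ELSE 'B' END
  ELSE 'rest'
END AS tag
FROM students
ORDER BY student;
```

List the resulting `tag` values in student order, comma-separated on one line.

Q, Q, rest, rest, rest, V, L, rest, L, rest, L

student=Alice: major='Math' → inner[year >= 3] → Q
student=Carmen: major='Math' → inner[year >= 3] → Q
student=Diego: major='Chem' → outer ELSE → rest
student=Eve: major='Bio' → outer ELSE → rest
student=Hiro: major='Econ' → outer ELSE → rest
student=Jude: major='Hist' → inner[score >= 74] → V
student=Mira: major='Math' → inner[ELSE] → L
student=Priya: major='CS' → outer ELSE → rest
student=Sven: major='Hist' → inner[score >= 32] → L
student=Uma: major='Chem' → outer ELSE → rest
student=Yara: major='Hist' → inner[score >= 32] → L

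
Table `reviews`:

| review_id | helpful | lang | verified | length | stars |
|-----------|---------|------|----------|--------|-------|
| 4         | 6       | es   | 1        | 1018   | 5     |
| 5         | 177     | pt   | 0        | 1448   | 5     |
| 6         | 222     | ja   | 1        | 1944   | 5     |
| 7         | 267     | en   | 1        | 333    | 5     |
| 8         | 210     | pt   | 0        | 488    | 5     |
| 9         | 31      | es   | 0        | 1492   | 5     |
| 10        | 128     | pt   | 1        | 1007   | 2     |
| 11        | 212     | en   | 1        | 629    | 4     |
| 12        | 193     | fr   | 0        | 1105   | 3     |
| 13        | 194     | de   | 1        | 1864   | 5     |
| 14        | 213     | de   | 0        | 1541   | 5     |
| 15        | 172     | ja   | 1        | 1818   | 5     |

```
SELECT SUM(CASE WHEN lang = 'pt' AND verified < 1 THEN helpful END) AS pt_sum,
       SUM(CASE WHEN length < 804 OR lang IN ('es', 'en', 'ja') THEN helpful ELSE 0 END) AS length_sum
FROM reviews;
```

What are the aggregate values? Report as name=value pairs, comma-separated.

[pt_sum: lang = 'pt' AND verified < 1]
review_id=4: ✗
review_id=5: ✓ → 177
review_id=6: ✗
review_id=7: ✗
review_id=8: ✓ → 210
review_id=9: ✗
review_id=10: ✗
review_id=11: ✗
review_id=12: ✗
review_id=13: ✗
review_id=14: ✗
review_id=15: ✗
pt_sum = 177 + 210 = 387
—
[length_sum: length < 804 OR lang IN ('es', 'en', 'ja')]
review_id=4: ✓ → 6
review_id=5: ✗
review_id=6: ✓ → 222
review_id=7: ✓ → 267
review_id=8: ✓ → 210
review_id=9: ✓ → 31
review_id=10: ✗
review_id=11: ✓ → 212
review_id=12: ✗
review_id=13: ✗
review_id=14: ✗
review_id=15: ✓ → 172
length_sum = 6 + 222 + 267 + 210 + 31 + 212 + 172 = 1120

pt_sum=387, length_sum=1120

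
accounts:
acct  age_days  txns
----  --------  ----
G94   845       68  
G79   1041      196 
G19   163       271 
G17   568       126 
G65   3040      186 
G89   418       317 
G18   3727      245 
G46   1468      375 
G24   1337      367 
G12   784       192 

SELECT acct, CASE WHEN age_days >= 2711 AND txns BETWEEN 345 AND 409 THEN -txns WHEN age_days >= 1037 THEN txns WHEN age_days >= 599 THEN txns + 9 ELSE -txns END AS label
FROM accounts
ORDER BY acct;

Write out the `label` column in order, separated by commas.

201, -126, 245, -271, 367, 375, 186, 196, -317, 77

acct=G12: age_days >= 599 → 201
acct=G17: ELSE → -126
acct=G18: age_days >= 1037 → 245
acct=G19: ELSE → -271
acct=G24: age_days >= 1037 → 367
acct=G46: age_days >= 1037 → 375
acct=G65: age_days >= 1037 → 186
acct=G79: age_days >= 1037 → 196
acct=G89: ELSE → -317
acct=G94: age_days >= 599 → 77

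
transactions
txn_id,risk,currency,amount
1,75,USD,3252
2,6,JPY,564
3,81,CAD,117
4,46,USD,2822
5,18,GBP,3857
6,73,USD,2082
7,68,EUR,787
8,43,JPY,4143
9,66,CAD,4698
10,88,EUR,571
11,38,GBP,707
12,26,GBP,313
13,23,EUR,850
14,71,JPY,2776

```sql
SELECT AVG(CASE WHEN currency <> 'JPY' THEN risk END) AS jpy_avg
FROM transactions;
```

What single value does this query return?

txn_id=1: ✓ → 75
txn_id=2: ✗
txn_id=3: ✓ → 81
txn_id=4: ✓ → 46
txn_id=5: ✓ → 18
txn_id=6: ✓ → 73
txn_id=7: ✓ → 68
txn_id=8: ✗
txn_id=9: ✓ → 66
txn_id=10: ✓ → 88
txn_id=11: ✓ → 38
txn_id=12: ✓ → 26
txn_id=13: ✓ → 23
txn_id=14: ✗
jpy_avg = (75 + 81 + 46 + 18 + 73 + 68 + 66 + 88 + 38 + 26 + 23) / 11 = 54.7272727273

54.7272727273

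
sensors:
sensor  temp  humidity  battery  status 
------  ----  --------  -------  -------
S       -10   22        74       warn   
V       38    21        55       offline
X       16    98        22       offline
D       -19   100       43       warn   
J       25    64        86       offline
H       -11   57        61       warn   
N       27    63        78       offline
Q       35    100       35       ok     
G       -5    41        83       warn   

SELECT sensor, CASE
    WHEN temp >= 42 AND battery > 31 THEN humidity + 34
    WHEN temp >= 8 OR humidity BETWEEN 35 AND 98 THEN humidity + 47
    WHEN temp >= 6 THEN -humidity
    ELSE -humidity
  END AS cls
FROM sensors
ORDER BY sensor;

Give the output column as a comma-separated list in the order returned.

sensor=D: ELSE → -100
sensor=G: temp >= 8 OR humidity BETWEEN 35 AND 98 → 88
sensor=H: temp >= 8 OR humidity BETWEEN 35 AND 98 → 104
sensor=J: temp >= 8 OR humidity BETWEEN 35 AND 98 → 111
sensor=N: temp >= 8 OR humidity BETWEEN 35 AND 98 → 110
sensor=Q: temp >= 8 OR humidity BETWEEN 35 AND 98 → 147
sensor=S: ELSE → -22
sensor=V: temp >= 8 OR humidity BETWEEN 35 AND 98 → 68
sensor=X: temp >= 8 OR humidity BETWEEN 35 AND 98 → 145

-100, 88, 104, 111, 110, 147, -22, 68, 145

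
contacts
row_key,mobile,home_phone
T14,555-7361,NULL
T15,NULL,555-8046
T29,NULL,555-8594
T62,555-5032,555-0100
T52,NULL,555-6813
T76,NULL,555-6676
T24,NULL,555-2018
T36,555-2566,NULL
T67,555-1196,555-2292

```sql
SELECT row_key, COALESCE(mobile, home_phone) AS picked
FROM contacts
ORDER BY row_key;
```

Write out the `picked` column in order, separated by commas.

row_key=T14: mobile=555-7361 → 555-7361
row_key=T15: mobile=NULL, home_phone=555-8046 → 555-8046
row_key=T24: mobile=NULL, home_phone=555-2018 → 555-2018
row_key=T29: mobile=NULL, home_phone=555-8594 → 555-8594
row_key=T36: mobile=555-2566 → 555-2566
row_key=T52: mobile=NULL, home_phone=555-6813 → 555-6813
row_key=T62: mobile=555-5032 → 555-5032
row_key=T67: mobile=555-1196 → 555-1196
row_key=T76: mobile=NULL, home_phone=555-6676 → 555-6676

555-7361, 555-8046, 555-2018, 555-8594, 555-2566, 555-6813, 555-5032, 555-1196, 555-6676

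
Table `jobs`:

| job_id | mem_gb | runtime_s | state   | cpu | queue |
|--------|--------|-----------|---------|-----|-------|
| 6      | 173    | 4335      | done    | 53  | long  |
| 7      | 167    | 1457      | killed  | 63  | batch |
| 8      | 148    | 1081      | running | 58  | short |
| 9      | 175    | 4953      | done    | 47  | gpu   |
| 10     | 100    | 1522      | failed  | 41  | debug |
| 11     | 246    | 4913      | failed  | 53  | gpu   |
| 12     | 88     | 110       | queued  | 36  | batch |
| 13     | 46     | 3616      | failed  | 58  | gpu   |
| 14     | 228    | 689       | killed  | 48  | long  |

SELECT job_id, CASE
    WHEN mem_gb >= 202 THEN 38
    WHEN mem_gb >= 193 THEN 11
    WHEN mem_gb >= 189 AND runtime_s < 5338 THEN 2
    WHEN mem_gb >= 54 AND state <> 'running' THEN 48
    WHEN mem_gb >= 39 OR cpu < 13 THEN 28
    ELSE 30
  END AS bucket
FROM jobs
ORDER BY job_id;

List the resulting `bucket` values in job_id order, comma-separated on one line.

48, 48, 28, 48, 48, 38, 48, 28, 38

job_id=6: mem_gb >= 54 AND state <> 'running' → 48
job_id=7: mem_gb >= 54 AND state <> 'running' → 48
job_id=8: mem_gb >= 39 OR cpu < 13 → 28
job_id=9: mem_gb >= 54 AND state <> 'running' → 48
job_id=10: mem_gb >= 54 AND state <> 'running' → 48
job_id=11: mem_gb >= 202 → 38
job_id=12: mem_gb >= 54 AND state <> 'running' → 48
job_id=13: mem_gb >= 39 OR cpu < 13 → 28
job_id=14: mem_gb >= 202 → 38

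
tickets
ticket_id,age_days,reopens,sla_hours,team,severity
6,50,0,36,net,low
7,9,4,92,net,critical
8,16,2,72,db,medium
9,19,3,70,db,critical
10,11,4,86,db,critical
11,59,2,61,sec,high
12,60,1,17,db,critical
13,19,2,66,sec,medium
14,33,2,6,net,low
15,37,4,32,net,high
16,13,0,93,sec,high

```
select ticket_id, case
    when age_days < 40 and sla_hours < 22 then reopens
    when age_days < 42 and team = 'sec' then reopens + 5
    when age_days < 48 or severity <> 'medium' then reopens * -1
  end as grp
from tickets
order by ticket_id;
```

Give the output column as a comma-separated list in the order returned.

0, -4, -2, -3, -4, -2, -1, 7, 2, -4, 5

ticket_id=6: age_days < 48 or severity <> 'medium' → 0
ticket_id=7: age_days < 48 or severity <> 'medium' → -4
ticket_id=8: age_days < 48 or severity <> 'medium' → -2
ticket_id=9: age_days < 48 or severity <> 'medium' → -3
ticket_id=10: age_days < 48 or severity <> 'medium' → -4
ticket_id=11: age_days < 48 or severity <> 'medium' → -2
ticket_id=12: age_days < 48 or severity <> 'medium' → -1
ticket_id=13: age_days < 42 and team = 'sec' → 7
ticket_id=14: age_days < 40 and sla_hours < 22 → 2
ticket_id=15: age_days < 48 or severity <> 'medium' → -4
ticket_id=16: age_days < 42 and team = 'sec' → 5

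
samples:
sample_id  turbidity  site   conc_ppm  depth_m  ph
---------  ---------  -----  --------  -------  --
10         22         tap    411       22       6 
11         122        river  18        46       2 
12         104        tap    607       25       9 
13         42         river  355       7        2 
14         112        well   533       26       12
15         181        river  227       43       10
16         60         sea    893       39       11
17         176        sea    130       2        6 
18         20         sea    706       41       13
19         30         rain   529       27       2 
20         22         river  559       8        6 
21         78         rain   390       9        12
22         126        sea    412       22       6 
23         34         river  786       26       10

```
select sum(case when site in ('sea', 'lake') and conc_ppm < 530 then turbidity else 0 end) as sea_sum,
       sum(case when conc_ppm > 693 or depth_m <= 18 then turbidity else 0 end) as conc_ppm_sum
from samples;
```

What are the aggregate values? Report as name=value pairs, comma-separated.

sea_sum=302, conc_ppm_sum=432

[sea_sum: site in ('sea', 'lake') and conc_ppm < 530]
sample_id=10: ✗
sample_id=11: ✗
sample_id=12: ✗
sample_id=13: ✗
sample_id=14: ✗
sample_id=15: ✗
sample_id=16: ✗
sample_id=17: ✓ → 176
sample_id=18: ✗
sample_id=19: ✗
sample_id=20: ✗
sample_id=21: ✗
sample_id=22: ✓ → 126
sample_id=23: ✗
sea_sum = 176 + 126 = 302
—
[conc_ppm_sum: conc_ppm > 693 or depth_m <= 18]
sample_id=10: ✗
sample_id=11: ✗
sample_id=12: ✗
sample_id=13: ✓ → 42
sample_id=14: ✗
sample_id=15: ✗
sample_id=16: ✓ → 60
sample_id=17: ✓ → 176
sample_id=18: ✓ → 20
sample_id=19: ✗
sample_id=20: ✓ → 22
sample_id=21: ✓ → 78
sample_id=22: ✗
sample_id=23: ✓ → 34
conc_ppm_sum = 42 + 60 + 176 + 20 + 22 + 78 + 34 = 432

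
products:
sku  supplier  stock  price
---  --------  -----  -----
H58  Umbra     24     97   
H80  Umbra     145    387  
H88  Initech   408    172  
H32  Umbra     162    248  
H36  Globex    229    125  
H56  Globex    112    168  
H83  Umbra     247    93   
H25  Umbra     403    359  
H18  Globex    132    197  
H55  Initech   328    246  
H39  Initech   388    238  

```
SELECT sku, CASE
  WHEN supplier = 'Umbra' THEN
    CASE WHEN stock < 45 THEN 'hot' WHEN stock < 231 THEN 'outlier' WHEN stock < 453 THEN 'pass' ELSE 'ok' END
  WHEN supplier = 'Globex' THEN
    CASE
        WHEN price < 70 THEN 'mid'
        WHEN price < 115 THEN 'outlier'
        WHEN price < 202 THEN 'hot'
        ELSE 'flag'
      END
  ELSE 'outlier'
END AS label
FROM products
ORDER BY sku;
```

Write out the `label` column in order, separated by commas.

sku=H18: supplier='Globex' → inner[price < 202] → hot
sku=H25: supplier='Umbra' → inner[stock < 453] → pass
sku=H32: supplier='Umbra' → inner[stock < 231] → outlier
sku=H36: supplier='Globex' → inner[price < 202] → hot
sku=H39: supplier='Initech' → outer ELSE → outlier
sku=H55: supplier='Initech' → outer ELSE → outlier
sku=H56: supplier='Globex' → inner[price < 202] → hot
sku=H58: supplier='Umbra' → inner[stock < 45] → hot
sku=H80: supplier='Umbra' → inner[stock < 231] → outlier
sku=H83: supplier='Umbra' → inner[stock < 453] → pass
sku=H88: supplier='Initech' → outer ELSE → outlier

hot, pass, outlier, hot, outlier, outlier, hot, hot, outlier, pass, outlier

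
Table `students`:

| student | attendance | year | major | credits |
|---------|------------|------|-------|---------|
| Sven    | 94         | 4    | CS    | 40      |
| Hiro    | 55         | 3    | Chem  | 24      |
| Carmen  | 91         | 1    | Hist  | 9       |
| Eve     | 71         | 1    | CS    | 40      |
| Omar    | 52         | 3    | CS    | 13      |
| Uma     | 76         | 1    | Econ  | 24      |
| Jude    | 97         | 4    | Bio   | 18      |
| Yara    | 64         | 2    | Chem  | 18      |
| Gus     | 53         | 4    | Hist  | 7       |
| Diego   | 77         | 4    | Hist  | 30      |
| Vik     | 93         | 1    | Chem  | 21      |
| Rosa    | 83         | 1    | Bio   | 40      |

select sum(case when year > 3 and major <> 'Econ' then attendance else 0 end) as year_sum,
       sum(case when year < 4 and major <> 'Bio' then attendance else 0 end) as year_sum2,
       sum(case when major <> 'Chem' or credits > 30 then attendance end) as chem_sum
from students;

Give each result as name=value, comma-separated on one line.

[year_sum: year > 3 and major <> 'Econ']
student=Sven: ✓ → 94
student=Hiro: ✗
student=Carmen: ✗
student=Eve: ✗
student=Omar: ✗
student=Uma: ✗
student=Jude: ✓ → 97
student=Yara: ✗
student=Gus: ✓ → 53
student=Diego: ✓ → 77
student=Vik: ✗
student=Rosa: ✗
year_sum = 94 + 97 + 53 + 77 = 321
—
[year_sum2: year < 4 and major <> 'Bio']
student=Sven: ✗
student=Hiro: ✓ → 55
student=Carmen: ✓ → 91
student=Eve: ✓ → 71
student=Omar: ✓ → 52
student=Uma: ✓ → 76
student=Jude: ✗
student=Yara: ✓ → 64
student=Gus: ✗
student=Diego: ✗
student=Vik: ✓ → 93
student=Rosa: ✗
year_sum2 = 55 + 91 + 71 + 52 + 76 + 64 + 93 = 502
—
[chem_sum: major <> 'Chem' or credits > 30]
student=Sven: ✓ → 94
student=Hiro: ✗
student=Carmen: ✓ → 91
student=Eve: ✓ → 71
student=Omar: ✓ → 52
student=Uma: ✓ → 76
student=Jude: ✓ → 97
student=Yara: ✗
student=Gus: ✓ → 53
student=Diego: ✓ → 77
student=Vik: ✗
student=Rosa: ✓ → 83
chem_sum = 94 + 91 + 71 + 52 + 76 + 97 + 53 + 77 + 83 = 694

year_sum=321, year_sum2=502, chem_sum=694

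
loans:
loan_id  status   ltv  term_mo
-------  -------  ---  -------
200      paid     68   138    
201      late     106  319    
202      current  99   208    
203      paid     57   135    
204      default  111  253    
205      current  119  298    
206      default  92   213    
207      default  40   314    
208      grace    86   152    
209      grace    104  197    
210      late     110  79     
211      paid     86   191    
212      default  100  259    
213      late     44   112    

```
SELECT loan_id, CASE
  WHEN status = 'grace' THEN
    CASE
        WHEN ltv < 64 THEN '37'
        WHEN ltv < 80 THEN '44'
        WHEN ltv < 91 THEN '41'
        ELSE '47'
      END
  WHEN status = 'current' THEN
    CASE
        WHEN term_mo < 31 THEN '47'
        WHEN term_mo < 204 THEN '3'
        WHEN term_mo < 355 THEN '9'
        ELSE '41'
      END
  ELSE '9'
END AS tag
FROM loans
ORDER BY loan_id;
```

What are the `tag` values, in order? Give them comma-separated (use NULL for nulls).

9, 9, 9, 9, 9, 9, 9, 9, 41, 47, 9, 9, 9, 9

loan_id=200: status='paid' → outer ELSE → 9
loan_id=201: status='late' → outer ELSE → 9
loan_id=202: status='current' → inner[term_mo < 355] → 9
loan_id=203: status='paid' → outer ELSE → 9
loan_id=204: status='default' → outer ELSE → 9
loan_id=205: status='current' → inner[term_mo < 355] → 9
loan_id=206: status='default' → outer ELSE → 9
loan_id=207: status='default' → outer ELSE → 9
loan_id=208: status='grace' → inner[ltv < 91] → 41
loan_id=209: status='grace' → inner[ELSE] → 47
loan_id=210: status='late' → outer ELSE → 9
loan_id=211: status='paid' → outer ELSE → 9
loan_id=212: status='default' → outer ELSE → 9
loan_id=213: status='late' → outer ELSE → 9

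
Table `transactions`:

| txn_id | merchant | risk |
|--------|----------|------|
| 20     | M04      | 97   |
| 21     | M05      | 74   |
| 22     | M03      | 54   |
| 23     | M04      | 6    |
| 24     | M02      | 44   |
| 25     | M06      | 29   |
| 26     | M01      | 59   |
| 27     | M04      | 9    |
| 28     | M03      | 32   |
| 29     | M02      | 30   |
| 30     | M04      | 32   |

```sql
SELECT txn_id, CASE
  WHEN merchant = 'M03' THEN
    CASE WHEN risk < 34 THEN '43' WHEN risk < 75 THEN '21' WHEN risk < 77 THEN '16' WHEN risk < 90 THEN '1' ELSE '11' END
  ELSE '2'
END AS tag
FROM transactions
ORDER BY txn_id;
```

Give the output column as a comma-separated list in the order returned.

txn_id=20: merchant='M04' → outer ELSE → 2
txn_id=21: merchant='M05' → outer ELSE → 2
txn_id=22: merchant='M03' → inner[risk < 75] → 21
txn_id=23: merchant='M04' → outer ELSE → 2
txn_id=24: merchant='M02' → outer ELSE → 2
txn_id=25: merchant='M06' → outer ELSE → 2
txn_id=26: merchant='M01' → outer ELSE → 2
txn_id=27: merchant='M04' → outer ELSE → 2
txn_id=28: merchant='M03' → inner[risk < 34] → 43
txn_id=29: merchant='M02' → outer ELSE → 2
txn_id=30: merchant='M04' → outer ELSE → 2

2, 2, 21, 2, 2, 2, 2, 2, 43, 2, 2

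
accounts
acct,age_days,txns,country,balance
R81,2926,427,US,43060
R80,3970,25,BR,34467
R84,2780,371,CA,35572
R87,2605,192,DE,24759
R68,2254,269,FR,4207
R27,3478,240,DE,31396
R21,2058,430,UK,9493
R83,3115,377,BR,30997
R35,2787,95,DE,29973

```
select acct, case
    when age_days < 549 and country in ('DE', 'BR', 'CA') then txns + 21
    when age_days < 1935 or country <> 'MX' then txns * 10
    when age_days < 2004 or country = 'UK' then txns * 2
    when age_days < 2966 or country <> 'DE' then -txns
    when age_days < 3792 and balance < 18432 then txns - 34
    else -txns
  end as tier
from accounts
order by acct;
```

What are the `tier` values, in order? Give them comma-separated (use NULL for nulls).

4300, 2400, 950, 2690, 250, 4270, 3770, 3710, 1920

acct=R21: age_days < 1935 or country <> 'MX' → 4300
acct=R27: age_days < 1935 or country <> 'MX' → 2400
acct=R35: age_days < 1935 or country <> 'MX' → 950
acct=R68: age_days < 1935 or country <> 'MX' → 2690
acct=R80: age_days < 1935 or country <> 'MX' → 250
acct=R81: age_days < 1935 or country <> 'MX' → 4270
acct=R83: age_days < 1935 or country <> 'MX' → 3770
acct=R84: age_days < 1935 or country <> 'MX' → 3710
acct=R87: age_days < 1935 or country <> 'MX' → 1920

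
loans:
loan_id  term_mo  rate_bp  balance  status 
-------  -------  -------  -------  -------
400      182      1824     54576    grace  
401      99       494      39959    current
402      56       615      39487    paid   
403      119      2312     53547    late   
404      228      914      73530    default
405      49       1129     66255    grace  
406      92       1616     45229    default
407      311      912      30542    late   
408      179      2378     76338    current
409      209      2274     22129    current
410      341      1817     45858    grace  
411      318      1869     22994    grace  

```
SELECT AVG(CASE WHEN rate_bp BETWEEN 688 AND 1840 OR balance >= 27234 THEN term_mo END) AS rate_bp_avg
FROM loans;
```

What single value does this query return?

loan_id=400: ✓ → 182
loan_id=401: ✓ → 99
loan_id=402: ✓ → 56
loan_id=403: ✓ → 119
loan_id=404: ✓ → 228
loan_id=405: ✓ → 49
loan_id=406: ✓ → 92
loan_id=407: ✓ → 311
loan_id=408: ✓ → 179
loan_id=409: ✗
loan_id=410: ✓ → 341
loan_id=411: ✗
rate_bp_avg = (182 + 99 + 56 + 119 + 228 + 49 + 92 + 311 + 179 + 341) / 10 = 165.6

165.6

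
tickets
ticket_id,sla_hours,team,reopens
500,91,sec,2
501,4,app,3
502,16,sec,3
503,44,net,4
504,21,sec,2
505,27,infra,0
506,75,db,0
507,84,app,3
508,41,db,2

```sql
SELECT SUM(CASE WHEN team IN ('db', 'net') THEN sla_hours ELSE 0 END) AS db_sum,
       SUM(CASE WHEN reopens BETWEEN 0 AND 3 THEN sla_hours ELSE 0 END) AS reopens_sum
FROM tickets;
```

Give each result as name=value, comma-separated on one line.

[db_sum: team IN ('db', 'net')]
ticket_id=500: ✗
ticket_id=501: ✗
ticket_id=502: ✗
ticket_id=503: ✓ → 44
ticket_id=504: ✗
ticket_id=505: ✗
ticket_id=506: ✓ → 75
ticket_id=507: ✗
ticket_id=508: ✓ → 41
db_sum = 44 + 75 + 41 = 160
—
[reopens_sum: reopens BETWEEN 0 AND 3]
ticket_id=500: ✓ → 91
ticket_id=501: ✓ → 4
ticket_id=502: ✓ → 16
ticket_id=503: ✗
ticket_id=504: ✓ → 21
ticket_id=505: ✓ → 27
ticket_id=506: ✓ → 75
ticket_id=507: ✓ → 84
ticket_id=508: ✓ → 41
reopens_sum = 91 + 4 + 16 + 21 + 27 + 75 + 84 + 41 = 359

db_sum=160, reopens_sum=359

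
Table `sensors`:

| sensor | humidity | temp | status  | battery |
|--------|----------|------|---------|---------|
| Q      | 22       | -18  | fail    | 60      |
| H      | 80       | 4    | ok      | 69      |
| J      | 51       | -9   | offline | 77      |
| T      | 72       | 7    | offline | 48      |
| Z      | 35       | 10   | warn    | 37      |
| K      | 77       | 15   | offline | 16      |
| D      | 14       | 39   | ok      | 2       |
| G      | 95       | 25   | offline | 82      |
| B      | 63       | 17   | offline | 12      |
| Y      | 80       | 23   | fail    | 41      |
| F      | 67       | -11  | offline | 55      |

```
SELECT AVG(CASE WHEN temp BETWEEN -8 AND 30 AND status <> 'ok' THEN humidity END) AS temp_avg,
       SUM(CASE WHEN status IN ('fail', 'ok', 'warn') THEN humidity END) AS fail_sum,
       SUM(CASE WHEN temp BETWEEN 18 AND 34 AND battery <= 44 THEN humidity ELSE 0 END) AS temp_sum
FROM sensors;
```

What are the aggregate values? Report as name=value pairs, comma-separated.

temp_avg=70.3333333333, fail_sum=231, temp_sum=80

[temp_avg: temp BETWEEN -8 AND 30 AND status <> 'ok']
sensor=Q: ✗
sensor=H: ✗
sensor=J: ✗
sensor=T: ✓ → 72
sensor=Z: ✓ → 35
sensor=K: ✓ → 77
sensor=D: ✗
sensor=G: ✓ → 95
sensor=B: ✓ → 63
sensor=Y: ✓ → 80
sensor=F: ✗
temp_avg = (72 + 35 + 77 + 95 + 63 + 80) / 6 = 70.3333333333
—
[fail_sum: status IN ('fail', 'ok', 'warn')]
sensor=Q: ✓ → 22
sensor=H: ✓ → 80
sensor=J: ✗
sensor=T: ✗
sensor=Z: ✓ → 35
sensor=K: ✗
sensor=D: ✓ → 14
sensor=G: ✗
sensor=B: ✗
sensor=Y: ✓ → 80
sensor=F: ✗
fail_sum = 22 + 80 + 35 + 14 + 80 = 231
—
[temp_sum: temp BETWEEN 18 AND 34 AND battery <= 44]
sensor=Q: ✗
sensor=H: ✗
sensor=J: ✗
sensor=T: ✗
sensor=Z: ✗
sensor=K: ✗
sensor=D: ✗
sensor=G: ✗
sensor=B: ✗
sensor=Y: ✓ → 80
sensor=F: ✗
temp_sum = 80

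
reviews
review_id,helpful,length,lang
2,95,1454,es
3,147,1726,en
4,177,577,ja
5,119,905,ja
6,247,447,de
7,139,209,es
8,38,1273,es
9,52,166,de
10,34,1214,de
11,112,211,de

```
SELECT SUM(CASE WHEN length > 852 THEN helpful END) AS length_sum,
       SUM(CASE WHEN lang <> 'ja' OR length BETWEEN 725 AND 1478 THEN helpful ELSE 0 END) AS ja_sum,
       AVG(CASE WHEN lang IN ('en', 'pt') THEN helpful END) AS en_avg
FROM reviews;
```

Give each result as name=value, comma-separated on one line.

[length_sum: length > 852]
review_id=2: ✓ → 95
review_id=3: ✓ → 147
review_id=4: ✗
review_id=5: ✓ → 119
review_id=6: ✗
review_id=7: ✗
review_id=8: ✓ → 38
review_id=9: ✗
review_id=10: ✓ → 34
review_id=11: ✗
length_sum = 95 + 147 + 119 + 38 + 34 = 433
—
[ja_sum: lang <> 'ja' OR length BETWEEN 725 AND 1478]
review_id=2: ✓ → 95
review_id=3: ✓ → 147
review_id=4: ✗
review_id=5: ✓ → 119
review_id=6: ✓ → 247
review_id=7: ✓ → 139
review_id=8: ✓ → 38
review_id=9: ✓ → 52
review_id=10: ✓ → 34
review_id=11: ✓ → 112
ja_sum = 95 + 147 + 119 + 247 + 139 + 38 + 52 + 34 + 112 = 983
—
[en_avg: lang IN ('en', 'pt')]
review_id=2: ✗
review_id=3: ✓ → 147
review_id=4: ✗
review_id=5: ✗
review_id=6: ✗
review_id=7: ✗
review_id=8: ✗
review_id=9: ✗
review_id=10: ✗
review_id=11: ✗
en_avg = 147

length_sum=433, ja_sum=983, en_avg=147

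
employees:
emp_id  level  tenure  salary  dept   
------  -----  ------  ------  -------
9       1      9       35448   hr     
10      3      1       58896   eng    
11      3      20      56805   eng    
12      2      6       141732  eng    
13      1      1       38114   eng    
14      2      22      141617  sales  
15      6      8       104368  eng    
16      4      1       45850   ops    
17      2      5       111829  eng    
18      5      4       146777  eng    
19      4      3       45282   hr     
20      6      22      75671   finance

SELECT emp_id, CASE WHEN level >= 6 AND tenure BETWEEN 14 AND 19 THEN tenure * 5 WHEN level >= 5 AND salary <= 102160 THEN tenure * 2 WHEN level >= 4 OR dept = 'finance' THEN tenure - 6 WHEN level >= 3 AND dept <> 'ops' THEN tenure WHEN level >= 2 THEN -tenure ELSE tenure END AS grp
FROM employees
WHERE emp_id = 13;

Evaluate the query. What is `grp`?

emp_id = 13: level=1, tenure=1, salary=38114, dept=eng.
level >= 6 AND tenure BETWEEN 14 AND 19 → false
level >= 5 AND salary <= 102160 → false
level >= 4 OR dept = 'finance' → false
level >= 3 AND dept <> 'ops' → false
level >= 2 → false
No prior WHEN matched → ELSE → 1

1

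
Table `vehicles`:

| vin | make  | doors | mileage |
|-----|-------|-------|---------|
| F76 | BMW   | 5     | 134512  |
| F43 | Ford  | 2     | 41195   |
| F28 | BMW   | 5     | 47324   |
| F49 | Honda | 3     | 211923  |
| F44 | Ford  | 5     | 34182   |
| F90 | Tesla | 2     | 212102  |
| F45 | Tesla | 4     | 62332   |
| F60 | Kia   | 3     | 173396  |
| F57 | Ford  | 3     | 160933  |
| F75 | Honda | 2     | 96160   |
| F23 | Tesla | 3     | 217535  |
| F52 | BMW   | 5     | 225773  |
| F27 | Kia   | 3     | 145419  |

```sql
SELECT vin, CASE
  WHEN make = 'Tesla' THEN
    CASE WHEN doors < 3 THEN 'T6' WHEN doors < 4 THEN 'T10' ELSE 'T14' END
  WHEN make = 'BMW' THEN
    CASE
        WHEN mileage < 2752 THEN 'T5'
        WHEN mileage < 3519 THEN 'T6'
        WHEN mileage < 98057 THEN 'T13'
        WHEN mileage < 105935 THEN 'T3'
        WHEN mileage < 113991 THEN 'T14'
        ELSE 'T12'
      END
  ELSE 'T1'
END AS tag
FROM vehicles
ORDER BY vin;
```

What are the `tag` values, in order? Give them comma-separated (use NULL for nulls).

vin=F23: make='Tesla' → inner[doors < 4] → T10
vin=F27: make='Kia' → outer ELSE → T1
vin=F28: make='BMW' → inner[mileage < 98057] → T13
vin=F43: make='Ford' → outer ELSE → T1
vin=F44: make='Ford' → outer ELSE → T1
vin=F45: make='Tesla' → inner[ELSE] → T14
vin=F49: make='Honda' → outer ELSE → T1
vin=F52: make='BMW' → inner[ELSE] → T12
vin=F57: make='Ford' → outer ELSE → T1
vin=F60: make='Kia' → outer ELSE → T1
vin=F75: make='Honda' → outer ELSE → T1
vin=F76: make='BMW' → inner[ELSE] → T12
vin=F90: make='Tesla' → inner[doors < 3] → T6

T10, T1, T13, T1, T1, T14, T1, T12, T1, T1, T1, T12, T6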